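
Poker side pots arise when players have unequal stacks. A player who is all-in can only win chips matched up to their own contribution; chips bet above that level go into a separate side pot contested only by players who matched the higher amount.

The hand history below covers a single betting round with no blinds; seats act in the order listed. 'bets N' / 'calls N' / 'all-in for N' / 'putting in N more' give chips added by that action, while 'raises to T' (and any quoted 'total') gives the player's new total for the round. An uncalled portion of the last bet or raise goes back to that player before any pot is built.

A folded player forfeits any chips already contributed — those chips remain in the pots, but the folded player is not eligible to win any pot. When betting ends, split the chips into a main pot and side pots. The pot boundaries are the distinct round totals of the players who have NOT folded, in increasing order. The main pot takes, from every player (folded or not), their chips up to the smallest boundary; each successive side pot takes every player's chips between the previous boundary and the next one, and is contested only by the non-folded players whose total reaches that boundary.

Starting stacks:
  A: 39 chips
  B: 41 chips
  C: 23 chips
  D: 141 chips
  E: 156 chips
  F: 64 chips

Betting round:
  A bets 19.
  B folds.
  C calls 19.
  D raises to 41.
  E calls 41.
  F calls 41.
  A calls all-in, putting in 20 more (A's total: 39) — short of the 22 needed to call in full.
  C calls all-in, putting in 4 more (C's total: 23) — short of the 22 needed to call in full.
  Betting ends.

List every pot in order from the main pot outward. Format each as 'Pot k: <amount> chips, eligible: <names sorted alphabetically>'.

Pot 1: 115 chips, eligible: A, C, D, E, F
Pot 2: 64 chips, eligible: A, D, E, F
Pot 3: 6 chips, eligible: D, E, F

Derivation:
Contributions: A=39, C=23, D=41, E=41, F=41
Folded: B
Pot levels (distinct totals of non-folded players): 23, 39, 41
Layer 1-23: 23 each from A, C, D, E, F = 23*5 = 115 chips; eligible A, C, D, E, F
Layer 24-39: 16 each from A, D, E, F = 16*4 = 64 chips; eligible A, D, E, F
Layer 40-41: 2 each from D, E, F = 2*3 = 6 chips; eligible D, E, F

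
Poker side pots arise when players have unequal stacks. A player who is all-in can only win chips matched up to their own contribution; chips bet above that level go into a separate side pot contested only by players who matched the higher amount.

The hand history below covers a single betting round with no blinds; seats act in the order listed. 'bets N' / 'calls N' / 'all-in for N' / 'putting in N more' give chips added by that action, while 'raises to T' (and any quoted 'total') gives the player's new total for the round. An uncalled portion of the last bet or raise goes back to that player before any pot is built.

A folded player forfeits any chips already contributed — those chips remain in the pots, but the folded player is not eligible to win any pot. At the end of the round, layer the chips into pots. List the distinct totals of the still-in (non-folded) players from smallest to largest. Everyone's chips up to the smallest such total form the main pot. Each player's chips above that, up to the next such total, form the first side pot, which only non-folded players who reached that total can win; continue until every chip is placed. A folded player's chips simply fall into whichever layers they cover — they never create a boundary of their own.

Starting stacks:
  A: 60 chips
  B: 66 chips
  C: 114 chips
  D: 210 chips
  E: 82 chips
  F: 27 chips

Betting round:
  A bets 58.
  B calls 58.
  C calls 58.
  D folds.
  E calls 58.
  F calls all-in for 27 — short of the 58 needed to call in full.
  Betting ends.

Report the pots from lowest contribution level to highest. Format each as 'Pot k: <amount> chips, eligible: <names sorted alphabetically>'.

Contributions: A=58, B=58, C=58, E=58, F=27
Folded: D
Pot levels (distinct totals of non-folded players): 27, 58
Layer 1-27: 27 each from A, B, C, E, F = 27*5 = 135 chips; eligible A, B, C, E, F
Layer 28-58: 31 each from A, B, C, E = 31*4 = 124 chips; eligible A, B, C, E

Pot 1: 135 chips, eligible: A, B, C, E, F
Pot 2: 124 chips, eligible: A, B, C, E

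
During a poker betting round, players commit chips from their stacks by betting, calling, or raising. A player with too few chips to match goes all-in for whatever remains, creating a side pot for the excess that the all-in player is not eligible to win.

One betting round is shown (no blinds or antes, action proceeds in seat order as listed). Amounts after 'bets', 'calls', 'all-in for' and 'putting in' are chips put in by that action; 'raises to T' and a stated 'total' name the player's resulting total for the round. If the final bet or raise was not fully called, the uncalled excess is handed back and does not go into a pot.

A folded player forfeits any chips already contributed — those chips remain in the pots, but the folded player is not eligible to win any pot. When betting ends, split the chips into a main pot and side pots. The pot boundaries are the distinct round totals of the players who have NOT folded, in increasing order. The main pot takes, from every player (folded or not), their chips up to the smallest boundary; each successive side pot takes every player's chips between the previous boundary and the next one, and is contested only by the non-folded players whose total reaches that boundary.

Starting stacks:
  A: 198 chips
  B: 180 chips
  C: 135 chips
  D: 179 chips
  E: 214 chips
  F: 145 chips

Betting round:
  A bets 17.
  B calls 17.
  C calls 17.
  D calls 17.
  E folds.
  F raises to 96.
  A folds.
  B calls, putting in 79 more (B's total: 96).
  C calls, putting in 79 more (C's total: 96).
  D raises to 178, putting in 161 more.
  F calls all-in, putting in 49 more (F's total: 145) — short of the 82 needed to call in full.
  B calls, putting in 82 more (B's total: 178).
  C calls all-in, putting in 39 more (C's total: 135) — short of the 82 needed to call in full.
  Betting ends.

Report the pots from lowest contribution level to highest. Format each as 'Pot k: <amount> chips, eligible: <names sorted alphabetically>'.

Contributions: A=17, B=178, C=135, D=178, F=145
Folded: A, E
Pot levels (distinct totals of non-folded players): 135, 145, 178
Layer 1-135: A 17 + B 135 + C 135 + D 135 + F 135 = 557 chips; eligible B, C, D, F
Layer 136-145: 10 each from B, D, F = 10*3 = 30 chips; eligible B, D, F
Layer 146-178: 33 each from B, D = 33*2 = 66 chips; eligible B, D

Pot 1: 557 chips, eligible: B, C, D, F
Pot 2: 30 chips, eligible: B, D, F
Pot 3: 66 chips, eligible: B, D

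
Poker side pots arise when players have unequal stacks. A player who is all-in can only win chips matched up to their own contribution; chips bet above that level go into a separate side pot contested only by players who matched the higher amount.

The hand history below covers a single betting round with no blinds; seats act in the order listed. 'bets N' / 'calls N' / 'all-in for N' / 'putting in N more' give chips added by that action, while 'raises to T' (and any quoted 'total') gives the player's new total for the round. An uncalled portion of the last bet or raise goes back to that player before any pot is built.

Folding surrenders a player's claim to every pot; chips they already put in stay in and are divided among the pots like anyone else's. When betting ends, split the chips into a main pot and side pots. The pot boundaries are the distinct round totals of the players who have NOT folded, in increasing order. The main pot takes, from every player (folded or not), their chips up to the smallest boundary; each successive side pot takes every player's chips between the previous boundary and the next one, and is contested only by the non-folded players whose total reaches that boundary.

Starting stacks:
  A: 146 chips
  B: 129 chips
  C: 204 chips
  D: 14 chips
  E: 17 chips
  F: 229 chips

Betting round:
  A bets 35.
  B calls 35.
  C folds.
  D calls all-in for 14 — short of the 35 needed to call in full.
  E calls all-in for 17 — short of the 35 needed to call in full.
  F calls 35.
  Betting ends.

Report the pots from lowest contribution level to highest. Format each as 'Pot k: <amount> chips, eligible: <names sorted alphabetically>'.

Pot 1: 70 chips, eligible: A, B, D, E, F
Pot 2: 12 chips, eligible: A, B, E, F
Pot 3: 54 chips, eligible: A, B, F

Derivation:
Contributions: A=35, B=35, D=14, E=17, F=35
Folded: C
Pot levels (distinct totals of non-folded players): 14, 17, 35
Layer 1-14: 14 each from A, B, D, E, F = 14*5 = 70 chips; eligible A, B, D, E, F
Layer 15-17: 3 each from A, B, E, F = 3*4 = 12 chips; eligible A, B, E, F
Layer 18-35: 18 each from A, B, F = 18*3 = 54 chips; eligible A, B, F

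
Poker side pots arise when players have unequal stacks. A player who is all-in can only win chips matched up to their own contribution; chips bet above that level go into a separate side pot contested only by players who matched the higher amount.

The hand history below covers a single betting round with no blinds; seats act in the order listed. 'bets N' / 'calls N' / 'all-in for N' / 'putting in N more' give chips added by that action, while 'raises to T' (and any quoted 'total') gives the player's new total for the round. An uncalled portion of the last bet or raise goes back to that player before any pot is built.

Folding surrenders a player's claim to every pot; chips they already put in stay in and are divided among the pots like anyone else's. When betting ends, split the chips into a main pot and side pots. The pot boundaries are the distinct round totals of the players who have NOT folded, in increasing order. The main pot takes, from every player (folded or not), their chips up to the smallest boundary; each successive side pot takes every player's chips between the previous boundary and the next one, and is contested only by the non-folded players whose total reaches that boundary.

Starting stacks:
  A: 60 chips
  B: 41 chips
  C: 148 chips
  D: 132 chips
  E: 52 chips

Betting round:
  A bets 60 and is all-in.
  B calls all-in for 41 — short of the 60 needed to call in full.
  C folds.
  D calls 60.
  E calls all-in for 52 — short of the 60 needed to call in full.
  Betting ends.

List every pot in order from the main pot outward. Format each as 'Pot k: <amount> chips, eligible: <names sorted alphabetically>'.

Pot 1: 164 chips, eligible: A, B, D, E
Pot 2: 33 chips, eligible: A, D, E
Pot 3: 16 chips, eligible: A, D

Derivation:
Contributions: A=60, B=41, D=60, E=52
Folded: C
Pot levels (distinct totals of non-folded players): 41, 52, 60
Layer 1-41: 41 each from A, B, D, E = 41*4 = 164 chips; eligible A, B, D, E
Layer 42-52: 11 each from A, D, E = 11*3 = 33 chips; eligible A, D, E
Layer 53-60: 8 each from A, D = 8*2 = 16 chips; eligible A, D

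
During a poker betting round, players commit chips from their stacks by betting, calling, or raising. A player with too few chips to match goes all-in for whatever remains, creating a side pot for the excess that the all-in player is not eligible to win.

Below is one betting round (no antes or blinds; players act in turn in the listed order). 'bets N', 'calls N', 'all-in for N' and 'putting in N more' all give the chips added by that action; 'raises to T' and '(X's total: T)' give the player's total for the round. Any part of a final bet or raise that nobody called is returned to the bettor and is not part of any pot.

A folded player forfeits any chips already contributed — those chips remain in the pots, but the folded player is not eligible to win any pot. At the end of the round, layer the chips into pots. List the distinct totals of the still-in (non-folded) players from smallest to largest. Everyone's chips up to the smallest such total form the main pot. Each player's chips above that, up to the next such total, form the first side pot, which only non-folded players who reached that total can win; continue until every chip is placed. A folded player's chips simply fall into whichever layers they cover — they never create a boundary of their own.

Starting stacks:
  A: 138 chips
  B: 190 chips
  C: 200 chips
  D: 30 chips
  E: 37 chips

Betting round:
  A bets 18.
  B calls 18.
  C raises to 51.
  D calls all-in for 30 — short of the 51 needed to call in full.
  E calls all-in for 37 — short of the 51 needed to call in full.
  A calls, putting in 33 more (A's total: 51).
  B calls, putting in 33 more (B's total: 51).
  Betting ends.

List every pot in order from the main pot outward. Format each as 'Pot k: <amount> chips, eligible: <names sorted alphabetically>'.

Contributions: A=51, B=51, C=51, D=30, E=37
Pot levels (distinct totals of non-folded players): 30, 37, 51
Layer 1-30: 30 each from A, B, C, D, E = 30*5 = 150 chips; eligible A, B, C, D, E
Layer 31-37: 7 each from A, B, C, E = 7*4 = 28 chips; eligible A, B, C, E
Layer 38-51: 14 each from A, B, C = 14*3 = 42 chips; eligible A, B, C

Pot 1: 150 chips, eligible: A, B, C, D, E
Pot 2: 28 chips, eligible: A, B, C, E
Pot 3: 42 chips, eligible: A, B, C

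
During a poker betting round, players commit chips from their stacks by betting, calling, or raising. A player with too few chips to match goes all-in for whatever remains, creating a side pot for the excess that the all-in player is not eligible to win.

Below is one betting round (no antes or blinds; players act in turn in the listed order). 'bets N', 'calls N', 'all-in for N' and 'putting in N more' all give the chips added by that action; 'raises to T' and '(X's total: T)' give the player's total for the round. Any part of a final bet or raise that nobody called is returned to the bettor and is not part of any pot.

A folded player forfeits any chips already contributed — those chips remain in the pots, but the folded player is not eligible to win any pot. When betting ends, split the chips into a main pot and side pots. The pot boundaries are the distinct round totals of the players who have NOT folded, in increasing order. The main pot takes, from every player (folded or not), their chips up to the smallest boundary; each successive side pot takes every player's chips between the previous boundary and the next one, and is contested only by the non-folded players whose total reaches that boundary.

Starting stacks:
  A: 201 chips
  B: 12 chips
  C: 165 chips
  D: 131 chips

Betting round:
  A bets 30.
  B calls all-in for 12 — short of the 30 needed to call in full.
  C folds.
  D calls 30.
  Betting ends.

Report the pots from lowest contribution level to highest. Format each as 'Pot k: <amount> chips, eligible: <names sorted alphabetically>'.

Contributions: A=30, B=12, D=30
Folded: C
Pot levels (distinct totals of non-folded players): 12, 30
Layer 1-12: 12 each from A, B, D = 12*3 = 36 chips; eligible A, B, D
Layer 13-30: 18 each from A, D = 18*2 = 36 chips; eligible A, D

Pot 1: 36 chips, eligible: A, B, D
Pot 2: 36 chips, eligible: A, D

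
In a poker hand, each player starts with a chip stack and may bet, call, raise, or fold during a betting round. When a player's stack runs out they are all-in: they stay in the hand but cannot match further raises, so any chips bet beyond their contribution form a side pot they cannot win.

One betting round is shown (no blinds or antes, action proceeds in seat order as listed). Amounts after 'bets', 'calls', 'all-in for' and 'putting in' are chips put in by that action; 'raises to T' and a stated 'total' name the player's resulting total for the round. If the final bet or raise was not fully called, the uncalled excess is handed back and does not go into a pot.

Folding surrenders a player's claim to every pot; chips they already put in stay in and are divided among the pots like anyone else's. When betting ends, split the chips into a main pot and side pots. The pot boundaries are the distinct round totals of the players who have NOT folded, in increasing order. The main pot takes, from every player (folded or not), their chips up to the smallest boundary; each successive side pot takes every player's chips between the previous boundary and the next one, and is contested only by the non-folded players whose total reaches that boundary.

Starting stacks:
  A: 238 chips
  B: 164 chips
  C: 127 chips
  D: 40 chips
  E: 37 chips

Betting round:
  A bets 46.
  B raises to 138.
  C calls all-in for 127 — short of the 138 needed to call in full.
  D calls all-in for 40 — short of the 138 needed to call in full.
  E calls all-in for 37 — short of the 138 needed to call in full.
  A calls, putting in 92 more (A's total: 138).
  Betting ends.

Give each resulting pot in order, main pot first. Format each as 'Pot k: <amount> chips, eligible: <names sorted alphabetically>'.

Pot 1: 185 chips, eligible: A, B, C, D, E
Pot 2: 12 chips, eligible: A, B, C, D
Pot 3: 261 chips, eligible: A, B, C
Pot 4: 22 chips, eligible: A, B

Derivation:
Contributions: A=138, B=138, C=127, D=40, E=37
Pot levels (distinct totals of non-folded players): 37, 40, 127, 138
Layer 1-37: 37 each from A, B, C, D, E = 37*5 = 185 chips; eligible A, B, C, D, E
Layer 38-40: 3 each from A, B, C, D = 3*4 = 12 chips; eligible A, B, C, D
Layer 41-127: 87 each from A, B, C = 87*3 = 261 chips; eligible A, B, C
Layer 128-138: 11 each from A, B = 11*2 = 22 chips; eligible A, B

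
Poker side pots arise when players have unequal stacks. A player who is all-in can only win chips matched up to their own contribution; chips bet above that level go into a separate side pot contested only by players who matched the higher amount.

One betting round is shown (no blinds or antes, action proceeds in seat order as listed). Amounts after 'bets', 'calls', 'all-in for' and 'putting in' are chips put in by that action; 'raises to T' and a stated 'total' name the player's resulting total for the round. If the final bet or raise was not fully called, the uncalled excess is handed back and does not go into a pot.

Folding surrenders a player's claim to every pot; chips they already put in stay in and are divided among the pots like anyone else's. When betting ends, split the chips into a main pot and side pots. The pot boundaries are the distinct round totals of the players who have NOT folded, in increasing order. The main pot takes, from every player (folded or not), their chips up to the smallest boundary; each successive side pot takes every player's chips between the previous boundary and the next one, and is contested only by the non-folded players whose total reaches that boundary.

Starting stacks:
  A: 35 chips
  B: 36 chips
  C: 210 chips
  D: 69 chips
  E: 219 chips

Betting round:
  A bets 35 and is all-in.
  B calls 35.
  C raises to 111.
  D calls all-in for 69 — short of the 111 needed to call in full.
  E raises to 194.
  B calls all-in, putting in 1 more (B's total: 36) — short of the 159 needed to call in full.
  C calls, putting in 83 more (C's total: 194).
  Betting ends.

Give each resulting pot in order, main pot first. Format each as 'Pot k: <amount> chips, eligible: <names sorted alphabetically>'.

Contributions: A=35, B=36, C=194, D=69, E=194
Pot levels (distinct totals of non-folded players): 35, 36, 69, 194
Layer 1-35: 35 each from A, B, C, D, E = 35*5 = 175 chips; eligible A, B, C, D, E
Layer 36-36: 1 each from B, C, D, E = 1*4 = 4 chips; eligible B, C, D, E
Layer 37-69: 33 each from C, D, E = 33*3 = 99 chips; eligible C, D, E
Layer 70-194: 125 each from C, E = 125*2 = 250 chips; eligible C, E

Pot 1: 175 chips, eligible: A, B, C, D, E
Pot 2: 4 chips, eligible: B, C, D, E
Pot 3: 99 chips, eligible: C, D, E
Pot 4: 250 chips, eligible: C, E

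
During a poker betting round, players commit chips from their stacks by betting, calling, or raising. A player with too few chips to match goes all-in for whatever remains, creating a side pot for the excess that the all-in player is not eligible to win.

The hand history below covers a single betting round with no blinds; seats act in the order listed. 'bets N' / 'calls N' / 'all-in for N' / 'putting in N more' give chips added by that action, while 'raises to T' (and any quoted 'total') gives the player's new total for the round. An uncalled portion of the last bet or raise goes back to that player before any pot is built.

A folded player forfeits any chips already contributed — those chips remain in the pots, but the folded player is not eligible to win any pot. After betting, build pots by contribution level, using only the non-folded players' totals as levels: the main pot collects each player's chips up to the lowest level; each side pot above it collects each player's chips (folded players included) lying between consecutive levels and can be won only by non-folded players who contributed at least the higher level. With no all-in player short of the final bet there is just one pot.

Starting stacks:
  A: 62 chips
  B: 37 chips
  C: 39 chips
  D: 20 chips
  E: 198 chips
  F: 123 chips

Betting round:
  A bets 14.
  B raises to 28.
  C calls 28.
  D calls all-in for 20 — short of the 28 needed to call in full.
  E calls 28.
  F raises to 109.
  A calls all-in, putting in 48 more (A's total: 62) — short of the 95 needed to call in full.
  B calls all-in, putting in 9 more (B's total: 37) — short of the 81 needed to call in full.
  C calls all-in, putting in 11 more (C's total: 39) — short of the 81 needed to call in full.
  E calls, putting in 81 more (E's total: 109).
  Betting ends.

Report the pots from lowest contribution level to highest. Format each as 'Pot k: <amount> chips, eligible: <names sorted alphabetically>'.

Contributions: A=62, B=37, C=39, D=20, E=109, F=109
Pot levels (distinct totals of non-folded players): 20, 37, 39, 62, 109
Layer 1-20: 20 each from A, B, C, D, E, F = 20*6 = 120 chips; eligible A, B, C, D, E, F
Layer 21-37: 17 each from A, B, C, E, F = 17*5 = 85 chips; eligible A, B, C, E, F
Layer 38-39: 2 each from A, C, E, F = 2*4 = 8 chips; eligible A, C, E, F
Layer 40-62: 23 each from A, E, F = 23*3 = 69 chips; eligible A, E, F
Layer 63-109: 47 each from E, F = 47*2 = 94 chips; eligible E, F

Pot 1: 120 chips, eligible: A, B, C, D, E, F
Pot 2: 85 chips, eligible: A, B, C, E, F
Pot 3: 8 chips, eligible: A, C, E, F
Pot 4: 69 chips, eligible: A, E, F
Pot 5: 94 chips, eligible: E, F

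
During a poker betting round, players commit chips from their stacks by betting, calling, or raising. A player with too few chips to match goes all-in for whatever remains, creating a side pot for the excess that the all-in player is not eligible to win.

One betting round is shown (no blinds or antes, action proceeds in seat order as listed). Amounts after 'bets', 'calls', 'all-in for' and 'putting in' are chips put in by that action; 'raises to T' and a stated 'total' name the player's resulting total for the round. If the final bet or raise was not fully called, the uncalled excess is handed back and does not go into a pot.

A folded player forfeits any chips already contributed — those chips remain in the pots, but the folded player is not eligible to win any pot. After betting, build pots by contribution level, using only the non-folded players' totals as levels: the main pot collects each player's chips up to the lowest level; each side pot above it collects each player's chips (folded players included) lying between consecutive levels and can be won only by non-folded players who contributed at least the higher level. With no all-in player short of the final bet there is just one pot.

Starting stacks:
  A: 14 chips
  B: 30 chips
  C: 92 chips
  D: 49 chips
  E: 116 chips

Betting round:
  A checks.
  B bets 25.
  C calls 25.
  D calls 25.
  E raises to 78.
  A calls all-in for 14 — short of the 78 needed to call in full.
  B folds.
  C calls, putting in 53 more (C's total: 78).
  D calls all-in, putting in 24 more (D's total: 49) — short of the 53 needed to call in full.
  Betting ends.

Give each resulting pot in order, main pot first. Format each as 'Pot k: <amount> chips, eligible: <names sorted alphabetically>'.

Pot 1: 70 chips, eligible: A, C, D, E
Pot 2: 116 chips, eligible: C, D, E
Pot 3: 58 chips, eligible: C, E

Derivation:
Contributions: A=14, B=25, C=78, D=49, E=78
Folded: B
Pot levels (distinct totals of non-folded players): 14, 49, 78
Layer 1-14: 14 each from A, B, C, D, E = 14*5 = 70 chips; eligible A, C, D, E
Layer 15-49: B 11 + C 35 + D 35 + E 35 = 116 chips; eligible C, D, E
Layer 50-78: 29 each from C, E = 29*2 = 58 chips; eligible C, E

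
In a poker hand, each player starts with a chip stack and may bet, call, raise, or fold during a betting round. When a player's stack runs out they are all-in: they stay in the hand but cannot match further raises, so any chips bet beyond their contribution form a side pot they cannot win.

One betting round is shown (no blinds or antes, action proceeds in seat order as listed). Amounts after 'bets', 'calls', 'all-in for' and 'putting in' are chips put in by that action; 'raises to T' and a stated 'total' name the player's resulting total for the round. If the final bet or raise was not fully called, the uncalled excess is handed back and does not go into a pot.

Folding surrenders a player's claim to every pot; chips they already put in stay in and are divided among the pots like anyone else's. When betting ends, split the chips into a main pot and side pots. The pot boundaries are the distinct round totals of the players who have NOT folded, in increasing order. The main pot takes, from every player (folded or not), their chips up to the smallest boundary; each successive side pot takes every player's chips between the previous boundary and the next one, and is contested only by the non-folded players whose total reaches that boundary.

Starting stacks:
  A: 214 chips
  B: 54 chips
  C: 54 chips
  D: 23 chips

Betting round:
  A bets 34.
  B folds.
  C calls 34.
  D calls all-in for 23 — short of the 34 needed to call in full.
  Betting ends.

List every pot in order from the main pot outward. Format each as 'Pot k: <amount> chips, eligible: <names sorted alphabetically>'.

Contributions: A=34, C=34, D=23
Folded: B
Pot levels (distinct totals of non-folded players): 23, 34
Layer 1-23: 23 each from A, C, D = 23*3 = 69 chips; eligible A, C, D
Layer 24-34: 11 each from A, C = 11*2 = 22 chips; eligible A, C

Pot 1: 69 chips, eligible: A, C, D
Pot 2: 22 chips, eligible: A, C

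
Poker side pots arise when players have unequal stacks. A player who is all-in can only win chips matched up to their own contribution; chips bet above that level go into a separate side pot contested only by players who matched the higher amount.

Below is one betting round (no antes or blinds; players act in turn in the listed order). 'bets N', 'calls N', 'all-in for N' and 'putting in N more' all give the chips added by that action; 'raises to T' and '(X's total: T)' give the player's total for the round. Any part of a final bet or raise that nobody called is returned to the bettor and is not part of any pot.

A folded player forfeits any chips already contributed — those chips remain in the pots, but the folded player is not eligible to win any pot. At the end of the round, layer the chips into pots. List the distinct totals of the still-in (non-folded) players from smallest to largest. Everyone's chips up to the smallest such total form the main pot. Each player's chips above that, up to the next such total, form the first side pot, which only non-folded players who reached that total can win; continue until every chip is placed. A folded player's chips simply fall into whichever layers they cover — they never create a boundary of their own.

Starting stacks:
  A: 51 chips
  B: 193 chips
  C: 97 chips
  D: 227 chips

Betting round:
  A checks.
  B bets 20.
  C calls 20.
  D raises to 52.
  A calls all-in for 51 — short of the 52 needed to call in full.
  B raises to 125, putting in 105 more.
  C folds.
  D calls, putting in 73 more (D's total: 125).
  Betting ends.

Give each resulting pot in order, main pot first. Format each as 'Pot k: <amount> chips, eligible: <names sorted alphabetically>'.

Pot 1: 173 chips, eligible: A, B, D
Pot 2: 148 chips, eligible: B, D

Derivation:
Contributions: A=51, B=125, C=20, D=125
Folded: C
Pot levels (distinct totals of non-folded players): 51, 125
Layer 1-51: A 51 + B 51 + C 20 + D 51 = 173 chips; eligible A, B, D
Layer 52-125: 74 each from B, D = 74*2 = 148 chips; eligible B, D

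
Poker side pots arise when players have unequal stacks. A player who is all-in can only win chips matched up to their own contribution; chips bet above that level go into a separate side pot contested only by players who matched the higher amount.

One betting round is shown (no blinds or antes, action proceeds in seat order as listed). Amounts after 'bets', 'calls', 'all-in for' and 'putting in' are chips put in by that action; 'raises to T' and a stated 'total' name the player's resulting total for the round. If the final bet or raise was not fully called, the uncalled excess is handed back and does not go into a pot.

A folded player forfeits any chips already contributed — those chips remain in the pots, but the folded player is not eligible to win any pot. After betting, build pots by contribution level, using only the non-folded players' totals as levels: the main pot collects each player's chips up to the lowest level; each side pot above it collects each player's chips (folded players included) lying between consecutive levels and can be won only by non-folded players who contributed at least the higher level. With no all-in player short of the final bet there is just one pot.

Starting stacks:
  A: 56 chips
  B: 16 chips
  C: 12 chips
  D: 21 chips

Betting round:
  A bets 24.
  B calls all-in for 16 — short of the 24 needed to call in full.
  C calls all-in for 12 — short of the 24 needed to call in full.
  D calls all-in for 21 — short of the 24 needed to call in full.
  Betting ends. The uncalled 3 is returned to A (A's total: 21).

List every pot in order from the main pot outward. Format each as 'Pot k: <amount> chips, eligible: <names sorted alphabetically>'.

Pot 1: 48 chips, eligible: A, B, C, D
Pot 2: 12 chips, eligible: A, B, D
Pot 3: 10 chips, eligible: A, D

Derivation:
Contributions (after 3 returned to A): A=21, B=16, C=12, D=21
Pot levels (distinct totals of non-folded players): 12, 16, 21
Layer 1-12: 12 each from A, B, C, D = 12*4 = 48 chips; eligible A, B, C, D
Layer 13-16: 4 each from A, B, D = 4*3 = 12 chips; eligible A, B, D
Layer 17-21: 5 each from A, D = 5*2 = 10 chips; eligible A, D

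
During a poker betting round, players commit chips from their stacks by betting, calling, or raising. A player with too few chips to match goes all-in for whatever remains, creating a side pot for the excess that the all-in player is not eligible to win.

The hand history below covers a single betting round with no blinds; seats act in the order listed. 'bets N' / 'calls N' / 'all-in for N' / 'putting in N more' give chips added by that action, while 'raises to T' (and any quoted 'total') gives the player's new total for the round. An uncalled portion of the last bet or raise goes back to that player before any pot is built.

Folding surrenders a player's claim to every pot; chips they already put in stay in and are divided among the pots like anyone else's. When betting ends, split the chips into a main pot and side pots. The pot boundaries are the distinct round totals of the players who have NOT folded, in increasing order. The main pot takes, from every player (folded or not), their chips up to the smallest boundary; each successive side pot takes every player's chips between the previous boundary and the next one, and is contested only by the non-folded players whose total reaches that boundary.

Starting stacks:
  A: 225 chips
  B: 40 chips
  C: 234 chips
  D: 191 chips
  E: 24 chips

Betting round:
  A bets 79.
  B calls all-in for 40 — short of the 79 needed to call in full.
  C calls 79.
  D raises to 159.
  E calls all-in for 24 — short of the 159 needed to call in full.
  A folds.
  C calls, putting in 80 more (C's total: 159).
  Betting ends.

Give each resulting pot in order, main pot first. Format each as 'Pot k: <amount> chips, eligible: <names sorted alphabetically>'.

Pot 1: 120 chips, eligible: B, C, D, E
Pot 2: 64 chips, eligible: B, C, D
Pot 3: 277 chips, eligible: C, D

Derivation:
Contributions: A=79, B=40, C=159, D=159, E=24
Folded: A
Pot levels (distinct totals of non-folded players): 24, 40, 159
Layer 1-24: 24 each from A, B, C, D, E = 24*5 = 120 chips; eligible B, C, D, E
Layer 25-40: 16 each from A, B, C, D = 16*4 = 64 chips; eligible B, C, D
Layer 41-159: A 39 + C 119 + D 119 = 277 chips; eligible C, D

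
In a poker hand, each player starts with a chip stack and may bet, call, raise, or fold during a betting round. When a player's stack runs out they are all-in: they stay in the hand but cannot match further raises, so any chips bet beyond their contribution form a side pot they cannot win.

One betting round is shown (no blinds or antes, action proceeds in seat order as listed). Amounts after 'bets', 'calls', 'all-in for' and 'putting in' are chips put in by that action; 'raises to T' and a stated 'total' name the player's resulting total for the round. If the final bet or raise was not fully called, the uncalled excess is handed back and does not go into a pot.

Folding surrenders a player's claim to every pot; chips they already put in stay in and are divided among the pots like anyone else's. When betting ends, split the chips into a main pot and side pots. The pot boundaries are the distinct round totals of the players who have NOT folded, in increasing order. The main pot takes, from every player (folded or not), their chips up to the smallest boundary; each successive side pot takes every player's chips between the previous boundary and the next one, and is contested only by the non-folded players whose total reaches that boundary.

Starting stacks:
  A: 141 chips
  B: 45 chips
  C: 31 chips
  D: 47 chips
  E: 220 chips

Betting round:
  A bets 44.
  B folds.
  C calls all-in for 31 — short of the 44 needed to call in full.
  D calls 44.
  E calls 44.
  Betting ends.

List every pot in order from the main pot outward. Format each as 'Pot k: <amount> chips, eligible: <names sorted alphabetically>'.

Contributions: A=44, C=31, D=44, E=44
Folded: B
Pot levels (distinct totals of non-folded players): 31, 44
Layer 1-31: 31 each from A, C, D, E = 31*4 = 124 chips; eligible A, C, D, E
Layer 32-44: 13 each from A, D, E = 13*3 = 39 chips; eligible A, D, E

Pot 1: 124 chips, eligible: A, C, D, E
Pot 2: 39 chips, eligible: A, D, E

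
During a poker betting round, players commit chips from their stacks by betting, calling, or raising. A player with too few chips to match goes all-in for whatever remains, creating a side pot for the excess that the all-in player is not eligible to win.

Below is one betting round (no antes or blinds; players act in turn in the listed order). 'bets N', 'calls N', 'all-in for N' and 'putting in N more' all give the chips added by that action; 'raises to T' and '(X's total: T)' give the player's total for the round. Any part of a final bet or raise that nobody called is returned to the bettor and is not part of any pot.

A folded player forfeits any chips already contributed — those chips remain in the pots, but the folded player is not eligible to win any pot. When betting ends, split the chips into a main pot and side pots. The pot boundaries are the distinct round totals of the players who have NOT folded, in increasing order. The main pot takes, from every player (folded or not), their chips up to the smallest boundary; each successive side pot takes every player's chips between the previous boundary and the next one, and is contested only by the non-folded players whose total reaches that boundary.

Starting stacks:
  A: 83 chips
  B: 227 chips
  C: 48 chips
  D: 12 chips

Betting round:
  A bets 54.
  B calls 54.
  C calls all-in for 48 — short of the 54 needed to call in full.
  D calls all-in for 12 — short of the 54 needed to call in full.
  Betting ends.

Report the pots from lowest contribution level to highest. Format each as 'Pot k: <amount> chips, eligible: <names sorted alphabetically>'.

Contributions: A=54, B=54, C=48, D=12
Pot levels (distinct totals of non-folded players): 12, 48, 54
Layer 1-12: 12 each from A, B, C, D = 12*4 = 48 chips; eligible A, B, C, D
Layer 13-48: 36 each from A, B, C = 36*3 = 108 chips; eligible A, B, C
Layer 49-54: 6 each from A, B = 6*2 = 12 chips; eligible A, B

Pot 1: 48 chips, eligible: A, B, C, D
Pot 2: 108 chips, eligible: A, B, C
Pot 3: 12 chips, eligible: A, B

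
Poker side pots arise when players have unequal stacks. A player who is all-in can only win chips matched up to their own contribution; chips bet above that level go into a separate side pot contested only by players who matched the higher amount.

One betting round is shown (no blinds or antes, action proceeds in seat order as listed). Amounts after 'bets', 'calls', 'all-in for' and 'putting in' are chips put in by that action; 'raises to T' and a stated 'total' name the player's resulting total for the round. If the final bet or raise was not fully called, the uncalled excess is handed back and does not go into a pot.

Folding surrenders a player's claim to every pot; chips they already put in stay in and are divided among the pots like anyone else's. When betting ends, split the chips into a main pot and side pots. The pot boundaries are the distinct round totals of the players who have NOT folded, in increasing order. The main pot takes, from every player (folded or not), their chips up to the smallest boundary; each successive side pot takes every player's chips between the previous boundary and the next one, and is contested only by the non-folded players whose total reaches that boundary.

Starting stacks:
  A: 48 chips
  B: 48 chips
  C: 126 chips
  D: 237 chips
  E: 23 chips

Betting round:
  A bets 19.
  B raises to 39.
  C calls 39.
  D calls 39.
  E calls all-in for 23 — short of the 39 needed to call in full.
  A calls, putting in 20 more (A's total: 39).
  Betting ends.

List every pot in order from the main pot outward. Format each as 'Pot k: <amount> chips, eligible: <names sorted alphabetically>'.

Pot 1: 115 chips, eligible: A, B, C, D, E
Pot 2: 64 chips, eligible: A, B, C, D

Derivation:
Contributions: A=39, B=39, C=39, D=39, E=23
Pot levels (distinct totals of non-folded players): 23, 39
Layer 1-23: 23 each from A, B, C, D, E = 23*5 = 115 chips; eligible A, B, C, D, E
Layer 24-39: 16 each from A, B, C, D = 16*4 = 64 chips; eligible A, B, C, D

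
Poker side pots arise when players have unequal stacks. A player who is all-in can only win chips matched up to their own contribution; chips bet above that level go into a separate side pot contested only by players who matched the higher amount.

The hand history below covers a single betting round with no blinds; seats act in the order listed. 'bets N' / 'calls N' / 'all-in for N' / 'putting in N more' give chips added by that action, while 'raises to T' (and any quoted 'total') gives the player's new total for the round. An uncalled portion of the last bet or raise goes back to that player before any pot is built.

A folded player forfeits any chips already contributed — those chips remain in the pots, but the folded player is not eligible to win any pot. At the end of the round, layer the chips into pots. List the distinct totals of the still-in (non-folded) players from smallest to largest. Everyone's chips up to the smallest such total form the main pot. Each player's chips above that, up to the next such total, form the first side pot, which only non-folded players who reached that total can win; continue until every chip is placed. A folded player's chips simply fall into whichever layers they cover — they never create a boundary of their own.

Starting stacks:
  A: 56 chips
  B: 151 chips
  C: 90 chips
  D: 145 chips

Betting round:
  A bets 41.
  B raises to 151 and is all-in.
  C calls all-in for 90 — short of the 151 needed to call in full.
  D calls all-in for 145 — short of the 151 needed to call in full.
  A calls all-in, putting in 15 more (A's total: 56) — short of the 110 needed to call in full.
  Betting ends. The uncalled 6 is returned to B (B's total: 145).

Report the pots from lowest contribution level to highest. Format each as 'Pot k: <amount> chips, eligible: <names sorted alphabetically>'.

Pot 1: 224 chips, eligible: A, B, C, D
Pot 2: 102 chips, eligible: B, C, D
Pot 3: 110 chips, eligible: B, D

Derivation:
Contributions (after 6 returned to B): A=56, B=145, C=90, D=145
Pot levels (distinct totals of non-folded players): 56, 90, 145
Layer 1-56: 56 each from A, B, C, D = 56*4 = 224 chips; eligible A, B, C, D
Layer 57-90: 34 each from B, C, D = 34*3 = 102 chips; eligible B, C, D
Layer 91-145: 55 each from B, D = 55*2 = 110 chips; eligible B, D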